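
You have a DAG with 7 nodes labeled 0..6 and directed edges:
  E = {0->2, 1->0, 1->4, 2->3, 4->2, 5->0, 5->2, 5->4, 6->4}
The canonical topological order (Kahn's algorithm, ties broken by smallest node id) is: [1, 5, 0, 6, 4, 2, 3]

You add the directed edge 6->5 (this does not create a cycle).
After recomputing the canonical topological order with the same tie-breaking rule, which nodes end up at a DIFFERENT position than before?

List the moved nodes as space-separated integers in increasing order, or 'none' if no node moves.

Answer: 0 5 6

Derivation:
Old toposort: [1, 5, 0, 6, 4, 2, 3]
Added edge 6->5
Recompute Kahn (smallest-id tiebreak):
  initial in-degrees: [2, 0, 3, 1, 3, 1, 0]
  ready (indeg=0): [1, 6]
  pop 1: indeg[0]->1; indeg[4]->2 | ready=[6] | order so far=[1]
  pop 6: indeg[4]->1; indeg[5]->0 | ready=[5] | order so far=[1, 6]
  pop 5: indeg[0]->0; indeg[2]->2; indeg[4]->0 | ready=[0, 4] | order so far=[1, 6, 5]
  pop 0: indeg[2]->1 | ready=[4] | order so far=[1, 6, 5, 0]
  pop 4: indeg[2]->0 | ready=[2] | order so far=[1, 6, 5, 0, 4]
  pop 2: indeg[3]->0 | ready=[3] | order so far=[1, 6, 5, 0, 4, 2]
  pop 3: no out-edges | ready=[] | order so far=[1, 6, 5, 0, 4, 2, 3]
New canonical toposort: [1, 6, 5, 0, 4, 2, 3]
Compare positions:
  Node 0: index 2 -> 3 (moved)
  Node 1: index 0 -> 0 (same)
  Node 2: index 5 -> 5 (same)
  Node 3: index 6 -> 6 (same)
  Node 4: index 4 -> 4 (same)
  Node 5: index 1 -> 2 (moved)
  Node 6: index 3 -> 1 (moved)
Nodes that changed position: 0 5 6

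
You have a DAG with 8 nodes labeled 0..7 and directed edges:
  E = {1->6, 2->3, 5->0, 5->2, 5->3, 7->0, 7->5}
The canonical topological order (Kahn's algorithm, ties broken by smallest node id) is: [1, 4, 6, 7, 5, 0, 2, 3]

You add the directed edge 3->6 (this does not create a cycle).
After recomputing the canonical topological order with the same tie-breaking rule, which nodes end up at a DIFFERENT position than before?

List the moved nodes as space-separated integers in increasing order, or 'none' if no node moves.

Old toposort: [1, 4, 6, 7, 5, 0, 2, 3]
Added edge 3->6
Recompute Kahn (smallest-id tiebreak):
  initial in-degrees: [2, 0, 1, 2, 0, 1, 2, 0]
  ready (indeg=0): [1, 4, 7]
  pop 1: indeg[6]->1 | ready=[4, 7] | order so far=[1]
  pop 4: no out-edges | ready=[7] | order so far=[1, 4]
  pop 7: indeg[0]->1; indeg[5]->0 | ready=[5] | order so far=[1, 4, 7]
  pop 5: indeg[0]->0; indeg[2]->0; indeg[3]->1 | ready=[0, 2] | order so far=[1, 4, 7, 5]
  pop 0: no out-edges | ready=[2] | order so far=[1, 4, 7, 5, 0]
  pop 2: indeg[3]->0 | ready=[3] | order so far=[1, 4, 7, 5, 0, 2]
  pop 3: indeg[6]->0 | ready=[6] | order so far=[1, 4, 7, 5, 0, 2, 3]
  pop 6: no out-edges | ready=[] | order so far=[1, 4, 7, 5, 0, 2, 3, 6]
New canonical toposort: [1, 4, 7, 5, 0, 2, 3, 6]
Compare positions:
  Node 0: index 5 -> 4 (moved)
  Node 1: index 0 -> 0 (same)
  Node 2: index 6 -> 5 (moved)
  Node 3: index 7 -> 6 (moved)
  Node 4: index 1 -> 1 (same)
  Node 5: index 4 -> 3 (moved)
  Node 6: index 2 -> 7 (moved)
  Node 7: index 3 -> 2 (moved)
Nodes that changed position: 0 2 3 5 6 7

Answer: 0 2 3 5 6 7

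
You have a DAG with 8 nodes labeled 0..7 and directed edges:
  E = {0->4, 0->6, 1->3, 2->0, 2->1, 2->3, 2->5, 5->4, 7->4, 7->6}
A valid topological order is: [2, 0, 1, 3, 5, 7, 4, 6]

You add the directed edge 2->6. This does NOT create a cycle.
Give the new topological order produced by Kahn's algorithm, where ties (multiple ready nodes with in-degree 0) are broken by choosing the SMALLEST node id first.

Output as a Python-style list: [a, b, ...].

Old toposort: [2, 0, 1, 3, 5, 7, 4, 6]
Added edge: 2->6
Position of 2 (0) < position of 6 (7). Old order still valid.
Run Kahn's algorithm (break ties by smallest node id):
  initial in-degrees: [1, 1, 0, 2, 3, 1, 3, 0]
  ready (indeg=0): [2, 7]
  pop 2: indeg[0]->0; indeg[1]->0; indeg[3]->1; indeg[5]->0; indeg[6]->2 | ready=[0, 1, 5, 7] | order so far=[2]
  pop 0: indeg[4]->2; indeg[6]->1 | ready=[1, 5, 7] | order so far=[2, 0]
  pop 1: indeg[3]->0 | ready=[3, 5, 7] | order so far=[2, 0, 1]
  pop 3: no out-edges | ready=[5, 7] | order so far=[2, 0, 1, 3]
  pop 5: indeg[4]->1 | ready=[7] | order so far=[2, 0, 1, 3, 5]
  pop 7: indeg[4]->0; indeg[6]->0 | ready=[4, 6] | order so far=[2, 0, 1, 3, 5, 7]
  pop 4: no out-edges | ready=[6] | order so far=[2, 0, 1, 3, 5, 7, 4]
  pop 6: no out-edges | ready=[] | order so far=[2, 0, 1, 3, 5, 7, 4, 6]
  Result: [2, 0, 1, 3, 5, 7, 4, 6]

Answer: [2, 0, 1, 3, 5, 7, 4, 6]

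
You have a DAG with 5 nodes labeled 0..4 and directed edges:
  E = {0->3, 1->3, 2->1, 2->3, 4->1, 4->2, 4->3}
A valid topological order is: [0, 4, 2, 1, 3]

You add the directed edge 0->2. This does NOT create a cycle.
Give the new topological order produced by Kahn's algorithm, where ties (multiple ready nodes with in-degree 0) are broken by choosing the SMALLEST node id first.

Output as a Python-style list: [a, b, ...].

Old toposort: [0, 4, 2, 1, 3]
Added edge: 0->2
Position of 0 (0) < position of 2 (2). Old order still valid.
Run Kahn's algorithm (break ties by smallest node id):
  initial in-degrees: [0, 2, 2, 4, 0]
  ready (indeg=0): [0, 4]
  pop 0: indeg[2]->1; indeg[3]->3 | ready=[4] | order so far=[0]
  pop 4: indeg[1]->1; indeg[2]->0; indeg[3]->2 | ready=[2] | order so far=[0, 4]
  pop 2: indeg[1]->0; indeg[3]->1 | ready=[1] | order so far=[0, 4, 2]
  pop 1: indeg[3]->0 | ready=[3] | order so far=[0, 4, 2, 1]
  pop 3: no out-edges | ready=[] | order so far=[0, 4, 2, 1, 3]
  Result: [0, 4, 2, 1, 3]

Answer: [0, 4, 2, 1, 3]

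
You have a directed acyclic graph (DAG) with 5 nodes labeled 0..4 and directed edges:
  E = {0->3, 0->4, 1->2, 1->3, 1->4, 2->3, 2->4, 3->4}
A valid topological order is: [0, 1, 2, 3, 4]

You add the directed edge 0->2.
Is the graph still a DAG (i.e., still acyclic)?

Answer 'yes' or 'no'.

Answer: yes

Derivation:
Given toposort: [0, 1, 2, 3, 4]
Position of 0: index 0; position of 2: index 2
New edge 0->2: forward
Forward edge: respects the existing order. Still a DAG, same toposort still valid.
Still a DAG? yes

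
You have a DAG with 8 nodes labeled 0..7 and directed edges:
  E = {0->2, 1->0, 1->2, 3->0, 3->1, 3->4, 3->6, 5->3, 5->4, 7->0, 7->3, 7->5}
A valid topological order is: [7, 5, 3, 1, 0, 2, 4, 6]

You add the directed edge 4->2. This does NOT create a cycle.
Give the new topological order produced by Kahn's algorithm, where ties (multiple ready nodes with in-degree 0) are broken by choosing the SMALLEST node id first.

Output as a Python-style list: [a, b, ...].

Old toposort: [7, 5, 3, 1, 0, 2, 4, 6]
Added edge: 4->2
Position of 4 (6) > position of 2 (5). Must reorder: 4 must now come before 2.
Run Kahn's algorithm (break ties by smallest node id):
  initial in-degrees: [3, 1, 3, 2, 2, 1, 1, 0]
  ready (indeg=0): [7]
  pop 7: indeg[0]->2; indeg[3]->1; indeg[5]->0 | ready=[5] | order so far=[7]
  pop 5: indeg[3]->0; indeg[4]->1 | ready=[3] | order so far=[7, 5]
  pop 3: indeg[0]->1; indeg[1]->0; indeg[4]->0; indeg[6]->0 | ready=[1, 4, 6] | order so far=[7, 5, 3]
  pop 1: indeg[0]->0; indeg[2]->2 | ready=[0, 4, 6] | order so far=[7, 5, 3, 1]
  pop 0: indeg[2]->1 | ready=[4, 6] | order so far=[7, 5, 3, 1, 0]
  pop 4: indeg[2]->0 | ready=[2, 6] | order so far=[7, 5, 3, 1, 0, 4]
  pop 2: no out-edges | ready=[6] | order so far=[7, 5, 3, 1, 0, 4, 2]
  pop 6: no out-edges | ready=[] | order so far=[7, 5, 3, 1, 0, 4, 2, 6]
  Result: [7, 5, 3, 1, 0, 4, 2, 6]

Answer: [7, 5, 3, 1, 0, 4, 2, 6]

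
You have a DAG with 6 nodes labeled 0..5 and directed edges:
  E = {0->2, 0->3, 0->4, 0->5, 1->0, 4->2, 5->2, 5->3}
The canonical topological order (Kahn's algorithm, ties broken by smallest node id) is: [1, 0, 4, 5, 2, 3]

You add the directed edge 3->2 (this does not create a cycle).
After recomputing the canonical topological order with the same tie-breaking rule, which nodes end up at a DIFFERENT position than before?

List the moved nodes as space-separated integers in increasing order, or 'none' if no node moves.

Answer: 2 3

Derivation:
Old toposort: [1, 0, 4, 5, 2, 3]
Added edge 3->2
Recompute Kahn (smallest-id tiebreak):
  initial in-degrees: [1, 0, 4, 2, 1, 1]
  ready (indeg=0): [1]
  pop 1: indeg[0]->0 | ready=[0] | order so far=[1]
  pop 0: indeg[2]->3; indeg[3]->1; indeg[4]->0; indeg[5]->0 | ready=[4, 5] | order so far=[1, 0]
  pop 4: indeg[2]->2 | ready=[5] | order so far=[1, 0, 4]
  pop 5: indeg[2]->1; indeg[3]->0 | ready=[3] | order so far=[1, 0, 4, 5]
  pop 3: indeg[2]->0 | ready=[2] | order so far=[1, 0, 4, 5, 3]
  pop 2: no out-edges | ready=[] | order so far=[1, 0, 4, 5, 3, 2]
New canonical toposort: [1, 0, 4, 5, 3, 2]
Compare positions:
  Node 0: index 1 -> 1 (same)
  Node 1: index 0 -> 0 (same)
  Node 2: index 4 -> 5 (moved)
  Node 3: index 5 -> 4 (moved)
  Node 4: index 2 -> 2 (same)
  Node 5: index 3 -> 3 (same)
Nodes that changed position: 2 3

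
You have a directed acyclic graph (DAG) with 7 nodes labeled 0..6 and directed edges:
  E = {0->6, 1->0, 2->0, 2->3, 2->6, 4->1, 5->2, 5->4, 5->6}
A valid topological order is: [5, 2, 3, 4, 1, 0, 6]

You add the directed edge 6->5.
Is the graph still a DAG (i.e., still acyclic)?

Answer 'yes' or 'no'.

Given toposort: [5, 2, 3, 4, 1, 0, 6]
Position of 6: index 6; position of 5: index 0
New edge 6->5: backward (u after v in old order)
Backward edge: old toposort is now invalid. Check if this creates a cycle.
Does 5 already reach 6? Reachable from 5: [0, 1, 2, 3, 4, 5, 6]. YES -> cycle!
Still a DAG? no

Answer: no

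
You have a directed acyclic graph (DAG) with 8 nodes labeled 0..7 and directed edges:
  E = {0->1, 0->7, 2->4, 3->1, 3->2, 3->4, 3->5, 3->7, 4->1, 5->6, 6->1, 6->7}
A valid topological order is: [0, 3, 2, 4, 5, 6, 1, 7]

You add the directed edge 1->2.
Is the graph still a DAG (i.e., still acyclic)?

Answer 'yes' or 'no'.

Given toposort: [0, 3, 2, 4, 5, 6, 1, 7]
Position of 1: index 6; position of 2: index 2
New edge 1->2: backward (u after v in old order)
Backward edge: old toposort is now invalid. Check if this creates a cycle.
Does 2 already reach 1? Reachable from 2: [1, 2, 4]. YES -> cycle!
Still a DAG? no

Answer: no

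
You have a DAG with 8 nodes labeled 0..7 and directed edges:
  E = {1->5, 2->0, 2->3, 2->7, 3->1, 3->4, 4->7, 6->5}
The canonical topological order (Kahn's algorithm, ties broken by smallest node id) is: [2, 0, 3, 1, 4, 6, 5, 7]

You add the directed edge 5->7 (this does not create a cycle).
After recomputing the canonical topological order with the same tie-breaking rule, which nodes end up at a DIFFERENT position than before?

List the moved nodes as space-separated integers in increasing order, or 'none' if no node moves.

Answer: none

Derivation:
Old toposort: [2, 0, 3, 1, 4, 6, 5, 7]
Added edge 5->7
Recompute Kahn (smallest-id tiebreak):
  initial in-degrees: [1, 1, 0, 1, 1, 2, 0, 3]
  ready (indeg=0): [2, 6]
  pop 2: indeg[0]->0; indeg[3]->0; indeg[7]->2 | ready=[0, 3, 6] | order so far=[2]
  pop 0: no out-edges | ready=[3, 6] | order so far=[2, 0]
  pop 3: indeg[1]->0; indeg[4]->0 | ready=[1, 4, 6] | order so far=[2, 0, 3]
  pop 1: indeg[5]->1 | ready=[4, 6] | order so far=[2, 0, 3, 1]
  pop 4: indeg[7]->1 | ready=[6] | order so far=[2, 0, 3, 1, 4]
  pop 6: indeg[5]->0 | ready=[5] | order so far=[2, 0, 3, 1, 4, 6]
  pop 5: indeg[7]->0 | ready=[7] | order so far=[2, 0, 3, 1, 4, 6, 5]
  pop 7: no out-edges | ready=[] | order so far=[2, 0, 3, 1, 4, 6, 5, 7]
New canonical toposort: [2, 0, 3, 1, 4, 6, 5, 7]
Compare positions:
  Node 0: index 1 -> 1 (same)
  Node 1: index 3 -> 3 (same)
  Node 2: index 0 -> 0 (same)
  Node 3: index 2 -> 2 (same)
  Node 4: index 4 -> 4 (same)
  Node 5: index 6 -> 6 (same)
  Node 6: index 5 -> 5 (same)
  Node 7: index 7 -> 7 (same)
Nodes that changed position: none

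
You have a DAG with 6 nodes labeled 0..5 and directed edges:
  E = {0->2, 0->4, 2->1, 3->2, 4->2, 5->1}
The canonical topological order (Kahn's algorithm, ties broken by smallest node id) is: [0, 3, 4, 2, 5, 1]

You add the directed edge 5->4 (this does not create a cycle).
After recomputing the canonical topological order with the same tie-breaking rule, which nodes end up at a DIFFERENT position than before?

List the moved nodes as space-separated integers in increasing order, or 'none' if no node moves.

Old toposort: [0, 3, 4, 2, 5, 1]
Added edge 5->4
Recompute Kahn (smallest-id tiebreak):
  initial in-degrees: [0, 2, 3, 0, 2, 0]
  ready (indeg=0): [0, 3, 5]
  pop 0: indeg[2]->2; indeg[4]->1 | ready=[3, 5] | order so far=[0]
  pop 3: indeg[2]->1 | ready=[5] | order so far=[0, 3]
  pop 5: indeg[1]->1; indeg[4]->0 | ready=[4] | order so far=[0, 3, 5]
  pop 4: indeg[2]->0 | ready=[2] | order so far=[0, 3, 5, 4]
  pop 2: indeg[1]->0 | ready=[1] | order so far=[0, 3, 5, 4, 2]
  pop 1: no out-edges | ready=[] | order so far=[0, 3, 5, 4, 2, 1]
New canonical toposort: [0, 3, 5, 4, 2, 1]
Compare positions:
  Node 0: index 0 -> 0 (same)
  Node 1: index 5 -> 5 (same)
  Node 2: index 3 -> 4 (moved)
  Node 3: index 1 -> 1 (same)
  Node 4: index 2 -> 3 (moved)
  Node 5: index 4 -> 2 (moved)
Nodes that changed position: 2 4 5

Answer: 2 4 5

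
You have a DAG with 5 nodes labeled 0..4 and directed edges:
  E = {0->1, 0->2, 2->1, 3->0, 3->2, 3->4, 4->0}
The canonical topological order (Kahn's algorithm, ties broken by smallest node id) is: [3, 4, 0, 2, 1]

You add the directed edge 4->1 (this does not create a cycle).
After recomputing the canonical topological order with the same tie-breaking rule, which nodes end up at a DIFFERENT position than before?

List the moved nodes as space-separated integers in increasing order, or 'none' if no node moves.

Old toposort: [3, 4, 0, 2, 1]
Added edge 4->1
Recompute Kahn (smallest-id tiebreak):
  initial in-degrees: [2, 3, 2, 0, 1]
  ready (indeg=0): [3]
  pop 3: indeg[0]->1; indeg[2]->1; indeg[4]->0 | ready=[4] | order so far=[3]
  pop 4: indeg[0]->0; indeg[1]->2 | ready=[0] | order so far=[3, 4]
  pop 0: indeg[1]->1; indeg[2]->0 | ready=[2] | order so far=[3, 4, 0]
  pop 2: indeg[1]->0 | ready=[1] | order so far=[3, 4, 0, 2]
  pop 1: no out-edges | ready=[] | order so far=[3, 4, 0, 2, 1]
New canonical toposort: [3, 4, 0, 2, 1]
Compare positions:
  Node 0: index 2 -> 2 (same)
  Node 1: index 4 -> 4 (same)
  Node 2: index 3 -> 3 (same)
  Node 3: index 0 -> 0 (same)
  Node 4: index 1 -> 1 (same)
Nodes that changed position: none

Answer: none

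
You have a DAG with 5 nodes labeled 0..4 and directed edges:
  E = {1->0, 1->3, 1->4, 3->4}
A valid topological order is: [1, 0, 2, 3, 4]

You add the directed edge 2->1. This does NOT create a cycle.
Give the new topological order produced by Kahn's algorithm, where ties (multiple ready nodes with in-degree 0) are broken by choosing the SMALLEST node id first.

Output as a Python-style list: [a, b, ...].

Old toposort: [1, 0, 2, 3, 4]
Added edge: 2->1
Position of 2 (2) > position of 1 (0). Must reorder: 2 must now come before 1.
Run Kahn's algorithm (break ties by smallest node id):
  initial in-degrees: [1, 1, 0, 1, 2]
  ready (indeg=0): [2]
  pop 2: indeg[1]->0 | ready=[1] | order so far=[2]
  pop 1: indeg[0]->0; indeg[3]->0; indeg[4]->1 | ready=[0, 3] | order so far=[2, 1]
  pop 0: no out-edges | ready=[3] | order so far=[2, 1, 0]
  pop 3: indeg[4]->0 | ready=[4] | order so far=[2, 1, 0, 3]
  pop 4: no out-edges | ready=[] | order so far=[2, 1, 0, 3, 4]
  Result: [2, 1, 0, 3, 4]

Answer: [2, 1, 0, 3, 4]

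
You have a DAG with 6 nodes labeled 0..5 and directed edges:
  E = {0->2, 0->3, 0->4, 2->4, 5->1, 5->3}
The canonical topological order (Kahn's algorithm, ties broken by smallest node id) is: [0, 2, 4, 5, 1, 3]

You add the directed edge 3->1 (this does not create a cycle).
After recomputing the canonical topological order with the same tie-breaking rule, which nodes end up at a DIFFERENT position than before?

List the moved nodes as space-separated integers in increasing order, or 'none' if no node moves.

Old toposort: [0, 2, 4, 5, 1, 3]
Added edge 3->1
Recompute Kahn (smallest-id tiebreak):
  initial in-degrees: [0, 2, 1, 2, 2, 0]
  ready (indeg=0): [0, 5]
  pop 0: indeg[2]->0; indeg[3]->1; indeg[4]->1 | ready=[2, 5] | order so far=[0]
  pop 2: indeg[4]->0 | ready=[4, 5] | order so far=[0, 2]
  pop 4: no out-edges | ready=[5] | order so far=[0, 2, 4]
  pop 5: indeg[1]->1; indeg[3]->0 | ready=[3] | order so far=[0, 2, 4, 5]
  pop 3: indeg[1]->0 | ready=[1] | order so far=[0, 2, 4, 5, 3]
  pop 1: no out-edges | ready=[] | order so far=[0, 2, 4, 5, 3, 1]
New canonical toposort: [0, 2, 4, 5, 3, 1]
Compare positions:
  Node 0: index 0 -> 0 (same)
  Node 1: index 4 -> 5 (moved)
  Node 2: index 1 -> 1 (same)
  Node 3: index 5 -> 4 (moved)
  Node 4: index 2 -> 2 (same)
  Node 5: index 3 -> 3 (same)
Nodes that changed position: 1 3

Answer: 1 3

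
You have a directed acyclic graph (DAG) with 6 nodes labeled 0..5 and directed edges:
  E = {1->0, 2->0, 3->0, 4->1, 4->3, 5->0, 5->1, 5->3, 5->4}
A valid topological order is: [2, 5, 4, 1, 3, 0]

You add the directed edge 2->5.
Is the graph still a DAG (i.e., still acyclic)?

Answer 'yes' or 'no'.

Given toposort: [2, 5, 4, 1, 3, 0]
Position of 2: index 0; position of 5: index 1
New edge 2->5: forward
Forward edge: respects the existing order. Still a DAG, same toposort still valid.
Still a DAG? yes

Answer: yes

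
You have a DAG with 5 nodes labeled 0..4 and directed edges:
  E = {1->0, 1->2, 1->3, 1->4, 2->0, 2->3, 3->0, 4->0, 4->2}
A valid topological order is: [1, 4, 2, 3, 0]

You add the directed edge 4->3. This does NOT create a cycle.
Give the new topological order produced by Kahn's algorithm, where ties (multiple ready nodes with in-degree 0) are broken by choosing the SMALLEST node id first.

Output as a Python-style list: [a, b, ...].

Old toposort: [1, 4, 2, 3, 0]
Added edge: 4->3
Position of 4 (1) < position of 3 (3). Old order still valid.
Run Kahn's algorithm (break ties by smallest node id):
  initial in-degrees: [4, 0, 2, 3, 1]
  ready (indeg=0): [1]
  pop 1: indeg[0]->3; indeg[2]->1; indeg[3]->2; indeg[4]->0 | ready=[4] | order so far=[1]
  pop 4: indeg[0]->2; indeg[2]->0; indeg[3]->1 | ready=[2] | order so far=[1, 4]
  pop 2: indeg[0]->1; indeg[3]->0 | ready=[3] | order so far=[1, 4, 2]
  pop 3: indeg[0]->0 | ready=[0] | order so far=[1, 4, 2, 3]
  pop 0: no out-edges | ready=[] | order so far=[1, 4, 2, 3, 0]
  Result: [1, 4, 2, 3, 0]

Answer: [1, 4, 2, 3, 0]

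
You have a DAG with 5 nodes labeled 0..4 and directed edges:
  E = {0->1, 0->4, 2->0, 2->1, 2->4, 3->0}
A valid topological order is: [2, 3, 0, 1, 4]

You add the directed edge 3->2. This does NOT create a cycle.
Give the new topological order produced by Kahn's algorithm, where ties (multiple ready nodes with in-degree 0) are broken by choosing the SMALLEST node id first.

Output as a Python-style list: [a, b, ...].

Answer: [3, 2, 0, 1, 4]

Derivation:
Old toposort: [2, 3, 0, 1, 4]
Added edge: 3->2
Position of 3 (1) > position of 2 (0). Must reorder: 3 must now come before 2.
Run Kahn's algorithm (break ties by smallest node id):
  initial in-degrees: [2, 2, 1, 0, 2]
  ready (indeg=0): [3]
  pop 3: indeg[0]->1; indeg[2]->0 | ready=[2] | order so far=[3]
  pop 2: indeg[0]->0; indeg[1]->1; indeg[4]->1 | ready=[0] | order so far=[3, 2]
  pop 0: indeg[1]->0; indeg[4]->0 | ready=[1, 4] | order so far=[3, 2, 0]
  pop 1: no out-edges | ready=[4] | order so far=[3, 2, 0, 1]
  pop 4: no out-edges | ready=[] | order so far=[3, 2, 0, 1, 4]
  Result: [3, 2, 0, 1, 4]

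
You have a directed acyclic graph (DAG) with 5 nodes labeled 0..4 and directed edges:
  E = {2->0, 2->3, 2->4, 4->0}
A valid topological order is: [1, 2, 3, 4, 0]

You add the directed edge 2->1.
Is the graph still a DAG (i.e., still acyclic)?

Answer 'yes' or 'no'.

Answer: yes

Derivation:
Given toposort: [1, 2, 3, 4, 0]
Position of 2: index 1; position of 1: index 0
New edge 2->1: backward (u after v in old order)
Backward edge: old toposort is now invalid. Check if this creates a cycle.
Does 1 already reach 2? Reachable from 1: [1]. NO -> still a DAG (reorder needed).
Still a DAG? yes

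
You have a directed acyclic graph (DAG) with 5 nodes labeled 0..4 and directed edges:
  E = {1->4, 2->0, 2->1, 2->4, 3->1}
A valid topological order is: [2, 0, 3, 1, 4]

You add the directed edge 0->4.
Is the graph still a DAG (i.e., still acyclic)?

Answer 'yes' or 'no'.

Given toposort: [2, 0, 3, 1, 4]
Position of 0: index 1; position of 4: index 4
New edge 0->4: forward
Forward edge: respects the existing order. Still a DAG, same toposort still valid.
Still a DAG? yes

Answer: yes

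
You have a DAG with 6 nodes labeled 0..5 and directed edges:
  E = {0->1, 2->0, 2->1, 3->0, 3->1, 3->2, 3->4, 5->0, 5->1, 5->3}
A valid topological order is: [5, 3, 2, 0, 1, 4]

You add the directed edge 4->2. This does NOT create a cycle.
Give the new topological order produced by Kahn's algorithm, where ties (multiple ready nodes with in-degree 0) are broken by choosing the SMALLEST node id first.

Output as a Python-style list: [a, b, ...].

Old toposort: [5, 3, 2, 0, 1, 4]
Added edge: 4->2
Position of 4 (5) > position of 2 (2). Must reorder: 4 must now come before 2.
Run Kahn's algorithm (break ties by smallest node id):
  initial in-degrees: [3, 4, 2, 1, 1, 0]
  ready (indeg=0): [5]
  pop 5: indeg[0]->2; indeg[1]->3; indeg[3]->0 | ready=[3] | order so far=[5]
  pop 3: indeg[0]->1; indeg[1]->2; indeg[2]->1; indeg[4]->0 | ready=[4] | order so far=[5, 3]
  pop 4: indeg[2]->0 | ready=[2] | order so far=[5, 3, 4]
  pop 2: indeg[0]->0; indeg[1]->1 | ready=[0] | order so far=[5, 3, 4, 2]
  pop 0: indeg[1]->0 | ready=[1] | order so far=[5, 3, 4, 2, 0]
  pop 1: no out-edges | ready=[] | order so far=[5, 3, 4, 2, 0, 1]
  Result: [5, 3, 4, 2, 0, 1]

Answer: [5, 3, 4, 2, 0, 1]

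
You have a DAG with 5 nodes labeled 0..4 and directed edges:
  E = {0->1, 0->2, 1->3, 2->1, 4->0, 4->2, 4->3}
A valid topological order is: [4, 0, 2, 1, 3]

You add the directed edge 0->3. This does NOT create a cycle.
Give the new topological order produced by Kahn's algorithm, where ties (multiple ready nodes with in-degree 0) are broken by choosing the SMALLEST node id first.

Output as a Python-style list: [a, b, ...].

Old toposort: [4, 0, 2, 1, 3]
Added edge: 0->3
Position of 0 (1) < position of 3 (4). Old order still valid.
Run Kahn's algorithm (break ties by smallest node id):
  initial in-degrees: [1, 2, 2, 3, 0]
  ready (indeg=0): [4]
  pop 4: indeg[0]->0; indeg[2]->1; indeg[3]->2 | ready=[0] | order so far=[4]
  pop 0: indeg[1]->1; indeg[2]->0; indeg[3]->1 | ready=[2] | order so far=[4, 0]
  pop 2: indeg[1]->0 | ready=[1] | order so far=[4, 0, 2]
  pop 1: indeg[3]->0 | ready=[3] | order so far=[4, 0, 2, 1]
  pop 3: no out-edges | ready=[] | order so far=[4, 0, 2, 1, 3]
  Result: [4, 0, 2, 1, 3]

Answer: [4, 0, 2, 1, 3]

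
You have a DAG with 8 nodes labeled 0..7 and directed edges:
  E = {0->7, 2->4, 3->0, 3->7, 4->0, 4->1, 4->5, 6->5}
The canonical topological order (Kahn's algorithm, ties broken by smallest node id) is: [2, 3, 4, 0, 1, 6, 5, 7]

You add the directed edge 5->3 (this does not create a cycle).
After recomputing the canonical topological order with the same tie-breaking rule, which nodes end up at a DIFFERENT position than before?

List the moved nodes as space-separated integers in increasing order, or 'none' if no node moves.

Old toposort: [2, 3, 4, 0, 1, 6, 5, 7]
Added edge 5->3
Recompute Kahn (smallest-id tiebreak):
  initial in-degrees: [2, 1, 0, 1, 1, 2, 0, 2]
  ready (indeg=0): [2, 6]
  pop 2: indeg[4]->0 | ready=[4, 6] | order so far=[2]
  pop 4: indeg[0]->1; indeg[1]->0; indeg[5]->1 | ready=[1, 6] | order so far=[2, 4]
  pop 1: no out-edges | ready=[6] | order so far=[2, 4, 1]
  pop 6: indeg[5]->0 | ready=[5] | order so far=[2, 4, 1, 6]
  pop 5: indeg[3]->0 | ready=[3] | order so far=[2, 4, 1, 6, 5]
  pop 3: indeg[0]->0; indeg[7]->1 | ready=[0] | order so far=[2, 4, 1, 6, 5, 3]
  pop 0: indeg[7]->0 | ready=[7] | order so far=[2, 4, 1, 6, 5, 3, 0]
  pop 7: no out-edges | ready=[] | order so far=[2, 4, 1, 6, 5, 3, 0, 7]
New canonical toposort: [2, 4, 1, 6, 5, 3, 0, 7]
Compare positions:
  Node 0: index 3 -> 6 (moved)
  Node 1: index 4 -> 2 (moved)
  Node 2: index 0 -> 0 (same)
  Node 3: index 1 -> 5 (moved)
  Node 4: index 2 -> 1 (moved)
  Node 5: index 6 -> 4 (moved)
  Node 6: index 5 -> 3 (moved)
  Node 7: index 7 -> 7 (same)
Nodes that changed position: 0 1 3 4 5 6

Answer: 0 1 3 4 5 6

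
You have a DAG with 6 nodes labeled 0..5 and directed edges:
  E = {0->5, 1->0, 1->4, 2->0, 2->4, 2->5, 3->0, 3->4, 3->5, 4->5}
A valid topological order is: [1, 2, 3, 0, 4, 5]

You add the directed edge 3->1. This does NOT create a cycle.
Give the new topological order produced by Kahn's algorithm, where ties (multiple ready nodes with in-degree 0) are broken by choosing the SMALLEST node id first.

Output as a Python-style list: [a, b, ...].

Answer: [2, 3, 1, 0, 4, 5]

Derivation:
Old toposort: [1, 2, 3, 0, 4, 5]
Added edge: 3->1
Position of 3 (2) > position of 1 (0). Must reorder: 3 must now come before 1.
Run Kahn's algorithm (break ties by smallest node id):
  initial in-degrees: [3, 1, 0, 0, 3, 4]
  ready (indeg=0): [2, 3]
  pop 2: indeg[0]->2; indeg[4]->2; indeg[5]->3 | ready=[3] | order so far=[2]
  pop 3: indeg[0]->1; indeg[1]->0; indeg[4]->1; indeg[5]->2 | ready=[1] | order so far=[2, 3]
  pop 1: indeg[0]->0; indeg[4]->0 | ready=[0, 4] | order so far=[2, 3, 1]
  pop 0: indeg[5]->1 | ready=[4] | order so far=[2, 3, 1, 0]
  pop 4: indeg[5]->0 | ready=[5] | order so far=[2, 3, 1, 0, 4]
  pop 5: no out-edges | ready=[] | order so far=[2, 3, 1, 0, 4, 5]
  Result: [2, 3, 1, 0, 4, 5]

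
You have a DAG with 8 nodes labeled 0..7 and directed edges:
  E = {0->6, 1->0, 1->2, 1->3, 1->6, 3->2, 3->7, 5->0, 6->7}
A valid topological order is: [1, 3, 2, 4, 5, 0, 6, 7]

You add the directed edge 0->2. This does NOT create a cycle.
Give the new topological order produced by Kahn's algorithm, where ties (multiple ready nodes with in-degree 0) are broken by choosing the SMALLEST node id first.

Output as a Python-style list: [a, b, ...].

Answer: [1, 3, 4, 5, 0, 2, 6, 7]

Derivation:
Old toposort: [1, 3, 2, 4, 5, 0, 6, 7]
Added edge: 0->2
Position of 0 (5) > position of 2 (2). Must reorder: 0 must now come before 2.
Run Kahn's algorithm (break ties by smallest node id):
  initial in-degrees: [2, 0, 3, 1, 0, 0, 2, 2]
  ready (indeg=0): [1, 4, 5]
  pop 1: indeg[0]->1; indeg[2]->2; indeg[3]->0; indeg[6]->1 | ready=[3, 4, 5] | order so far=[1]
  pop 3: indeg[2]->1; indeg[7]->1 | ready=[4, 5] | order so far=[1, 3]
  pop 4: no out-edges | ready=[5] | order so far=[1, 3, 4]
  pop 5: indeg[0]->0 | ready=[0] | order so far=[1, 3, 4, 5]
  pop 0: indeg[2]->0; indeg[6]->0 | ready=[2, 6] | order so far=[1, 3, 4, 5, 0]
  pop 2: no out-edges | ready=[6] | order so far=[1, 3, 4, 5, 0, 2]
  pop 6: indeg[7]->0 | ready=[7] | order so far=[1, 3, 4, 5, 0, 2, 6]
  pop 7: no out-edges | ready=[] | order so far=[1, 3, 4, 5, 0, 2, 6, 7]
  Result: [1, 3, 4, 5, 0, 2, 6, 7]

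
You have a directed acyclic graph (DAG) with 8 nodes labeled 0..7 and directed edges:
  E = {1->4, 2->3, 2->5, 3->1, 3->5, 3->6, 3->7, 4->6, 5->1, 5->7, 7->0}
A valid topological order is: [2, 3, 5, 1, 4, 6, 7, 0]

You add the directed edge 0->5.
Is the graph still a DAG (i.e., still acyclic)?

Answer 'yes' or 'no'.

Given toposort: [2, 3, 5, 1, 4, 6, 7, 0]
Position of 0: index 7; position of 5: index 2
New edge 0->5: backward (u after v in old order)
Backward edge: old toposort is now invalid. Check if this creates a cycle.
Does 5 already reach 0? Reachable from 5: [0, 1, 4, 5, 6, 7]. YES -> cycle!
Still a DAG? no

Answer: no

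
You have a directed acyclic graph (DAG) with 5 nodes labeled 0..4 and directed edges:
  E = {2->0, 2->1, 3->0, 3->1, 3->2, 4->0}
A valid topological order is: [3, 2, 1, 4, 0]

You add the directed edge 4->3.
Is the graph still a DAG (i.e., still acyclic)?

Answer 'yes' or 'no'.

Answer: yes

Derivation:
Given toposort: [3, 2, 1, 4, 0]
Position of 4: index 3; position of 3: index 0
New edge 4->3: backward (u after v in old order)
Backward edge: old toposort is now invalid. Check if this creates a cycle.
Does 3 already reach 4? Reachable from 3: [0, 1, 2, 3]. NO -> still a DAG (reorder needed).
Still a DAG? yes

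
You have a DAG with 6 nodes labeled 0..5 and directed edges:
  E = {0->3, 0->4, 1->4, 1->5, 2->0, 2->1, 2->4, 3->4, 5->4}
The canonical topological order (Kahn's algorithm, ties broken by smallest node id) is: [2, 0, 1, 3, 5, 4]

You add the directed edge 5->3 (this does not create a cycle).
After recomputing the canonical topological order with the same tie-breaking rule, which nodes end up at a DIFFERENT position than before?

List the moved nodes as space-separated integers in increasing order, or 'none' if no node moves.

Answer: 3 5

Derivation:
Old toposort: [2, 0, 1, 3, 5, 4]
Added edge 5->3
Recompute Kahn (smallest-id tiebreak):
  initial in-degrees: [1, 1, 0, 2, 5, 1]
  ready (indeg=0): [2]
  pop 2: indeg[0]->0; indeg[1]->0; indeg[4]->4 | ready=[0, 1] | order so far=[2]
  pop 0: indeg[3]->1; indeg[4]->3 | ready=[1] | order so far=[2, 0]
  pop 1: indeg[4]->2; indeg[5]->0 | ready=[5] | order so far=[2, 0, 1]
  pop 5: indeg[3]->0; indeg[4]->1 | ready=[3] | order so far=[2, 0, 1, 5]
  pop 3: indeg[4]->0 | ready=[4] | order so far=[2, 0, 1, 5, 3]
  pop 4: no out-edges | ready=[] | order so far=[2, 0, 1, 5, 3, 4]
New canonical toposort: [2, 0, 1, 5, 3, 4]
Compare positions:
  Node 0: index 1 -> 1 (same)
  Node 1: index 2 -> 2 (same)
  Node 2: index 0 -> 0 (same)
  Node 3: index 3 -> 4 (moved)
  Node 4: index 5 -> 5 (same)
  Node 5: index 4 -> 3 (moved)
Nodes that changed position: 3 5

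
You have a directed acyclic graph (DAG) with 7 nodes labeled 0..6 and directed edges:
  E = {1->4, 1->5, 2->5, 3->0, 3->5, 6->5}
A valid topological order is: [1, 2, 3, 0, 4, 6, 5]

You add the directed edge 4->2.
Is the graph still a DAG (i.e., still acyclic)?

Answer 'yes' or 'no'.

Answer: yes

Derivation:
Given toposort: [1, 2, 3, 0, 4, 6, 5]
Position of 4: index 4; position of 2: index 1
New edge 4->2: backward (u after v in old order)
Backward edge: old toposort is now invalid. Check if this creates a cycle.
Does 2 already reach 4? Reachable from 2: [2, 5]. NO -> still a DAG (reorder needed).
Still a DAG? yes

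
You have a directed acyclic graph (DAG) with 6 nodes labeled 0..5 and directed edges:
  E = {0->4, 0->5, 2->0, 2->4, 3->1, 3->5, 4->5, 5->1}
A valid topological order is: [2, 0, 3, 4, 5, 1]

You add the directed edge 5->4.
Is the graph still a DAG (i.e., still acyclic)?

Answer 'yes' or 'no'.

Answer: no

Derivation:
Given toposort: [2, 0, 3, 4, 5, 1]
Position of 5: index 4; position of 4: index 3
New edge 5->4: backward (u after v in old order)
Backward edge: old toposort is now invalid. Check if this creates a cycle.
Does 4 already reach 5? Reachable from 4: [1, 4, 5]. YES -> cycle!
Still a DAG? no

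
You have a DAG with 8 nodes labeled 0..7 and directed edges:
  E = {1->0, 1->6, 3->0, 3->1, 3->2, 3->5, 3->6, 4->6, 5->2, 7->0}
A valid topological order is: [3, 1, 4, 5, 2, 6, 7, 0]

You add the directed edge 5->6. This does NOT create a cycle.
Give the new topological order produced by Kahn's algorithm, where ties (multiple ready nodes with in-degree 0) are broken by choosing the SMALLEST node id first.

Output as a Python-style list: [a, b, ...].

Old toposort: [3, 1, 4, 5, 2, 6, 7, 0]
Added edge: 5->6
Position of 5 (3) < position of 6 (5). Old order still valid.
Run Kahn's algorithm (break ties by smallest node id):
  initial in-degrees: [3, 1, 2, 0, 0, 1, 4, 0]
  ready (indeg=0): [3, 4, 7]
  pop 3: indeg[0]->2; indeg[1]->0; indeg[2]->1; indeg[5]->0; indeg[6]->3 | ready=[1, 4, 5, 7] | order so far=[3]
  pop 1: indeg[0]->1; indeg[6]->2 | ready=[4, 5, 7] | order so far=[3, 1]
  pop 4: indeg[6]->1 | ready=[5, 7] | order so far=[3, 1, 4]
  pop 5: indeg[2]->0; indeg[6]->0 | ready=[2, 6, 7] | order so far=[3, 1, 4, 5]
  pop 2: no out-edges | ready=[6, 7] | order so far=[3, 1, 4, 5, 2]
  pop 6: no out-edges | ready=[7] | order so far=[3, 1, 4, 5, 2, 6]
  pop 7: indeg[0]->0 | ready=[0] | order so far=[3, 1, 4, 5, 2, 6, 7]
  pop 0: no out-edges | ready=[] | order so far=[3, 1, 4, 5, 2, 6, 7, 0]
  Result: [3, 1, 4, 5, 2, 6, 7, 0]

Answer: [3, 1, 4, 5, 2, 6, 7, 0]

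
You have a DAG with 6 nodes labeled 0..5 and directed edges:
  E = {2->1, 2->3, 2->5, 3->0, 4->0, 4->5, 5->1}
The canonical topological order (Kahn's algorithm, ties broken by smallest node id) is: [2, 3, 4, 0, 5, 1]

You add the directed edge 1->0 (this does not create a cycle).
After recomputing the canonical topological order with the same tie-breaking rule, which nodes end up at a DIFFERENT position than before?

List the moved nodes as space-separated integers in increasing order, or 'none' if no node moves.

Old toposort: [2, 3, 4, 0, 5, 1]
Added edge 1->0
Recompute Kahn (smallest-id tiebreak):
  initial in-degrees: [3, 2, 0, 1, 0, 2]
  ready (indeg=0): [2, 4]
  pop 2: indeg[1]->1; indeg[3]->0; indeg[5]->1 | ready=[3, 4] | order so far=[2]
  pop 3: indeg[0]->2 | ready=[4] | order so far=[2, 3]
  pop 4: indeg[0]->1; indeg[5]->0 | ready=[5] | order so far=[2, 3, 4]
  pop 5: indeg[1]->0 | ready=[1] | order so far=[2, 3, 4, 5]
  pop 1: indeg[0]->0 | ready=[0] | order so far=[2, 3, 4, 5, 1]
  pop 0: no out-edges | ready=[] | order so far=[2, 3, 4, 5, 1, 0]
New canonical toposort: [2, 3, 4, 5, 1, 0]
Compare positions:
  Node 0: index 3 -> 5 (moved)
  Node 1: index 5 -> 4 (moved)
  Node 2: index 0 -> 0 (same)
  Node 3: index 1 -> 1 (same)
  Node 4: index 2 -> 2 (same)
  Node 5: index 4 -> 3 (moved)
Nodes that changed position: 0 1 5

Answer: 0 1 5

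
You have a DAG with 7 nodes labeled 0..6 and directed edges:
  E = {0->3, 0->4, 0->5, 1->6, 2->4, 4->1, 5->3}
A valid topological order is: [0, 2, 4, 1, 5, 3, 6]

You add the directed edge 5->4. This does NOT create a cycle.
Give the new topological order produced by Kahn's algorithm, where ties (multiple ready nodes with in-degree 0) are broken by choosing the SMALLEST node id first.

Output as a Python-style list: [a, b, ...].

Answer: [0, 2, 5, 3, 4, 1, 6]

Derivation:
Old toposort: [0, 2, 4, 1, 5, 3, 6]
Added edge: 5->4
Position of 5 (4) > position of 4 (2). Must reorder: 5 must now come before 4.
Run Kahn's algorithm (break ties by smallest node id):
  initial in-degrees: [0, 1, 0, 2, 3, 1, 1]
  ready (indeg=0): [0, 2]
  pop 0: indeg[3]->1; indeg[4]->2; indeg[5]->0 | ready=[2, 5] | order so far=[0]
  pop 2: indeg[4]->1 | ready=[5] | order so far=[0, 2]
  pop 5: indeg[3]->0; indeg[4]->0 | ready=[3, 4] | order so far=[0, 2, 5]
  pop 3: no out-edges | ready=[4] | order so far=[0, 2, 5, 3]
  pop 4: indeg[1]->0 | ready=[1] | order so far=[0, 2, 5, 3, 4]
  pop 1: indeg[6]->0 | ready=[6] | order so far=[0, 2, 5, 3, 4, 1]
  pop 6: no out-edges | ready=[] | order so far=[0, 2, 5, 3, 4, 1, 6]
  Result: [0, 2, 5, 3, 4, 1, 6]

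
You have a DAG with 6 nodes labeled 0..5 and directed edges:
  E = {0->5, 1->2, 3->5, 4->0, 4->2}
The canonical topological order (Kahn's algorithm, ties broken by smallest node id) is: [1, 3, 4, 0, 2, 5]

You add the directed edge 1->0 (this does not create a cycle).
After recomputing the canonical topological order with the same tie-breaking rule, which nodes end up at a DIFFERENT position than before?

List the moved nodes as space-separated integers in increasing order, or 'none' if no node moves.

Answer: none

Derivation:
Old toposort: [1, 3, 4, 0, 2, 5]
Added edge 1->0
Recompute Kahn (smallest-id tiebreak):
  initial in-degrees: [2, 0, 2, 0, 0, 2]
  ready (indeg=0): [1, 3, 4]
  pop 1: indeg[0]->1; indeg[2]->1 | ready=[3, 4] | order so far=[1]
  pop 3: indeg[5]->1 | ready=[4] | order so far=[1, 3]
  pop 4: indeg[0]->0; indeg[2]->0 | ready=[0, 2] | order so far=[1, 3, 4]
  pop 0: indeg[5]->0 | ready=[2, 5] | order so far=[1, 3, 4, 0]
  pop 2: no out-edges | ready=[5] | order so far=[1, 3, 4, 0, 2]
  pop 5: no out-edges | ready=[] | order so far=[1, 3, 4, 0, 2, 5]
New canonical toposort: [1, 3, 4, 0, 2, 5]
Compare positions:
  Node 0: index 3 -> 3 (same)
  Node 1: index 0 -> 0 (same)
  Node 2: index 4 -> 4 (same)
  Node 3: index 1 -> 1 (same)
  Node 4: index 2 -> 2 (same)
  Node 5: index 5 -> 5 (same)
Nodes that changed position: none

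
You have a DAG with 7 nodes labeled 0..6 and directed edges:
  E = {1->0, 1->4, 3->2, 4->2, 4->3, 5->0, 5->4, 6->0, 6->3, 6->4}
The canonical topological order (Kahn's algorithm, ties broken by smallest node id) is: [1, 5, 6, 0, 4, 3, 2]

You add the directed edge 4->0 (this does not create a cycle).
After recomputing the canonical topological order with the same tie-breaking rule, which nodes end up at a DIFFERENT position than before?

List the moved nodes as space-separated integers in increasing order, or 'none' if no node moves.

Old toposort: [1, 5, 6, 0, 4, 3, 2]
Added edge 4->0
Recompute Kahn (smallest-id tiebreak):
  initial in-degrees: [4, 0, 2, 2, 3, 0, 0]
  ready (indeg=0): [1, 5, 6]
  pop 1: indeg[0]->3; indeg[4]->2 | ready=[5, 6] | order so far=[1]
  pop 5: indeg[0]->2; indeg[4]->1 | ready=[6] | order so far=[1, 5]
  pop 6: indeg[0]->1; indeg[3]->1; indeg[4]->0 | ready=[4] | order so far=[1, 5, 6]
  pop 4: indeg[0]->0; indeg[2]->1; indeg[3]->0 | ready=[0, 3] | order so far=[1, 5, 6, 4]
  pop 0: no out-edges | ready=[3] | order so far=[1, 5, 6, 4, 0]
  pop 3: indeg[2]->0 | ready=[2] | order so far=[1, 5, 6, 4, 0, 3]
  pop 2: no out-edges | ready=[] | order so far=[1, 5, 6, 4, 0, 3, 2]
New canonical toposort: [1, 5, 6, 4, 0, 3, 2]
Compare positions:
  Node 0: index 3 -> 4 (moved)
  Node 1: index 0 -> 0 (same)
  Node 2: index 6 -> 6 (same)
  Node 3: index 5 -> 5 (same)
  Node 4: index 4 -> 3 (moved)
  Node 5: index 1 -> 1 (same)
  Node 6: index 2 -> 2 (same)
Nodes that changed position: 0 4

Answer: 0 4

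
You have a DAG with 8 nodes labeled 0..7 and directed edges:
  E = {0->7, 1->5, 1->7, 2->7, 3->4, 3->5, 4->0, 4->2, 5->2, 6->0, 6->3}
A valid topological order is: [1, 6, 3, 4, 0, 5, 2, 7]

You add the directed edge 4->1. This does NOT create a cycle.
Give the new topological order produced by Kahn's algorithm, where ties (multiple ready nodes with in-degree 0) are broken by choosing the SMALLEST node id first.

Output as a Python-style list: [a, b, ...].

Answer: [6, 3, 4, 0, 1, 5, 2, 7]

Derivation:
Old toposort: [1, 6, 3, 4, 0, 5, 2, 7]
Added edge: 4->1
Position of 4 (3) > position of 1 (0). Must reorder: 4 must now come before 1.
Run Kahn's algorithm (break ties by smallest node id):
  initial in-degrees: [2, 1, 2, 1, 1, 2, 0, 3]
  ready (indeg=0): [6]
  pop 6: indeg[0]->1; indeg[3]->0 | ready=[3] | order so far=[6]
  pop 3: indeg[4]->0; indeg[5]->1 | ready=[4] | order so far=[6, 3]
  pop 4: indeg[0]->0; indeg[1]->0; indeg[2]->1 | ready=[0, 1] | order so far=[6, 3, 4]
  pop 0: indeg[7]->2 | ready=[1] | order so far=[6, 3, 4, 0]
  pop 1: indeg[5]->0; indeg[7]->1 | ready=[5] | order so far=[6, 3, 4, 0, 1]
  pop 5: indeg[2]->0 | ready=[2] | order so far=[6, 3, 4, 0, 1, 5]
  pop 2: indeg[7]->0 | ready=[7] | order so far=[6, 3, 4, 0, 1, 5, 2]
  pop 7: no out-edges | ready=[] | order so far=[6, 3, 4, 0, 1, 5, 2, 7]
  Result: [6, 3, 4, 0, 1, 5, 2, 7]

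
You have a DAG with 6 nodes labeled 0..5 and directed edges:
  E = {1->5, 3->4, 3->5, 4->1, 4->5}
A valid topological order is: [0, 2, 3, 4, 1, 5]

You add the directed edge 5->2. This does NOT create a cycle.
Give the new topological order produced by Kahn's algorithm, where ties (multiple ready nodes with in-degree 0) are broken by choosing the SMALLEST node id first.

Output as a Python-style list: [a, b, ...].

Answer: [0, 3, 4, 1, 5, 2]

Derivation:
Old toposort: [0, 2, 3, 4, 1, 5]
Added edge: 5->2
Position of 5 (5) > position of 2 (1). Must reorder: 5 must now come before 2.
Run Kahn's algorithm (break ties by smallest node id):
  initial in-degrees: [0, 1, 1, 0, 1, 3]
  ready (indeg=0): [0, 3]
  pop 0: no out-edges | ready=[3] | order so far=[0]
  pop 3: indeg[4]->0; indeg[5]->2 | ready=[4] | order so far=[0, 3]
  pop 4: indeg[1]->0; indeg[5]->1 | ready=[1] | order so far=[0, 3, 4]
  pop 1: indeg[5]->0 | ready=[5] | order so far=[0, 3, 4, 1]
  pop 5: indeg[2]->0 | ready=[2] | order so far=[0, 3, 4, 1, 5]
  pop 2: no out-edges | ready=[] | order so far=[0, 3, 4, 1, 5, 2]
  Result: [0, 3, 4, 1, 5, 2]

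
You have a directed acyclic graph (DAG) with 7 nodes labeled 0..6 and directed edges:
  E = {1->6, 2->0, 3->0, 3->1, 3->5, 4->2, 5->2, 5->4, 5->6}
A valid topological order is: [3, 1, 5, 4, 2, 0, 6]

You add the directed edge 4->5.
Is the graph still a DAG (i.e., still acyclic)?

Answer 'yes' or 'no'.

Given toposort: [3, 1, 5, 4, 2, 0, 6]
Position of 4: index 3; position of 5: index 2
New edge 4->5: backward (u after v in old order)
Backward edge: old toposort is now invalid. Check if this creates a cycle.
Does 5 already reach 4? Reachable from 5: [0, 2, 4, 5, 6]. YES -> cycle!
Still a DAG? no

Answer: no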